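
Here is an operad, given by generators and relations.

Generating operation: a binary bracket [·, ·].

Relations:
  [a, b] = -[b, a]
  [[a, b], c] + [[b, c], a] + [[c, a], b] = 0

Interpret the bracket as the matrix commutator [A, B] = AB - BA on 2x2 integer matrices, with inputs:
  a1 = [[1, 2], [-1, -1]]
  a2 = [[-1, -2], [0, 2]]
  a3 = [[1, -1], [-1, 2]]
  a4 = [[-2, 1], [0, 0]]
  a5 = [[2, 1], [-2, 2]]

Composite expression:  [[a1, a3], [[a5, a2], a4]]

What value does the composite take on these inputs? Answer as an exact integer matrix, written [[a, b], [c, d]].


[[6, 12], [-108, -6]]


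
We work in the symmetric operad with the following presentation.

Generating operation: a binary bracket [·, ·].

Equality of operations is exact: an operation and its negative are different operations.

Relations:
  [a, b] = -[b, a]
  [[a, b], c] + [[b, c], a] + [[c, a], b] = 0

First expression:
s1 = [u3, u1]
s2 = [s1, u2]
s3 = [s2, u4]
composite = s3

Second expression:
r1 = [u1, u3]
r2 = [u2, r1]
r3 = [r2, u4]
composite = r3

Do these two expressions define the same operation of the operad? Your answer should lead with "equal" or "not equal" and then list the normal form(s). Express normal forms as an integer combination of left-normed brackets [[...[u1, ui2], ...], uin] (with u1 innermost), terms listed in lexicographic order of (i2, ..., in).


Reducing the first expression gives -[[[u1, u3], u2], u4]
Reducing the second expression gives -[[[u1, u3], u2], u4]
Same normal form: equal.

equal — both sides give -[[[u1, u3], u2], u4]


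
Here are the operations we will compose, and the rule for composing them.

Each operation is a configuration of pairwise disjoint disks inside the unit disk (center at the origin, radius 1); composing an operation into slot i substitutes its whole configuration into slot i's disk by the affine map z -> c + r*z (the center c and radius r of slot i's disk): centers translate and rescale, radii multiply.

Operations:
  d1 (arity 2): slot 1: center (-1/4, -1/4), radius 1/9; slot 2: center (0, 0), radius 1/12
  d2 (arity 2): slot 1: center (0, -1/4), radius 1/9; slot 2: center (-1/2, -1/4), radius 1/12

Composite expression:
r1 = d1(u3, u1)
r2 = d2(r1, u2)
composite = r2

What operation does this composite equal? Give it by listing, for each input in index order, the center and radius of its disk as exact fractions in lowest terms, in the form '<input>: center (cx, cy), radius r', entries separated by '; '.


Follow each u-input down from d2: c' goes to c + r*c', radius to r*r'.
tracing u3 down its 2-map path: center (-1/36, -5/18), radius 1/81
tracing u1 down its 2-map path: center (0, -1/4), radius 1/108
tracing u2 down its 1-map path: center (-1/2, -1/4), radius 1/12

u1: center (0, -1/4), radius 1/108; u2: center (-1/2, -1/4), radius 1/12; u3: center (-1/36, -5/18), radius 1/81


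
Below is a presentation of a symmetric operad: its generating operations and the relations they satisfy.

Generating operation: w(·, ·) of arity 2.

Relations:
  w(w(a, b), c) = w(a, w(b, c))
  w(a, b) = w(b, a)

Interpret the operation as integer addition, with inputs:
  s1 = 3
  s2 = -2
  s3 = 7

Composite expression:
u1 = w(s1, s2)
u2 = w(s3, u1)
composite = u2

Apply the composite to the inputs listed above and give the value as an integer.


8


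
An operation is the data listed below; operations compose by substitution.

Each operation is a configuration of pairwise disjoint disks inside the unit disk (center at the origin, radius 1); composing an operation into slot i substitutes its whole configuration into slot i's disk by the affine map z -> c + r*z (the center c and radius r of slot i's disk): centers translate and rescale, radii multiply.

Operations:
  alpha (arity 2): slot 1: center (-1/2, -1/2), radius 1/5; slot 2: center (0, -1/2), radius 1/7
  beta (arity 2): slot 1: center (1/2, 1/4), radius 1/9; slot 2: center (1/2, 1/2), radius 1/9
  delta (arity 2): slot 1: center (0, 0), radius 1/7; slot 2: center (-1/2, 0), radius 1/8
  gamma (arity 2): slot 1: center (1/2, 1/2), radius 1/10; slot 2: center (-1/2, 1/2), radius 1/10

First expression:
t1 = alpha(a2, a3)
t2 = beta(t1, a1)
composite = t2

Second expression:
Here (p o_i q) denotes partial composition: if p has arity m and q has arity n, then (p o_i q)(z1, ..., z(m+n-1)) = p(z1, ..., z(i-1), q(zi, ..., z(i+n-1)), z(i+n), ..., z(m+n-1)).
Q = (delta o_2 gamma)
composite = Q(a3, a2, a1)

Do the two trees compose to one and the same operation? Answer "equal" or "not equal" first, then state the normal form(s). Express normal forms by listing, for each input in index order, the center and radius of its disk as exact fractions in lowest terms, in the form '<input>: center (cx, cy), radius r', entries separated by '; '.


not equal; the first gives a1: center (1/2, 1/2), radius 1/9; a2: center (4/9, 7/36), radius 1/45; a3: center (1/2, 7/36), radius 1/63 and the second a1: center (-9/16, 1/16), radius 1/80; a2: center (-7/16, 1/16), radius 1/80; a3: center (0, 0), radius 1/7

The first composite normalizes to a1: center (1/2, 1/2), radius 1/9; a2: center (4/9, 7/36), radius 1/45; a3: center (1/2, 7/36), radius 1/63
The second composite normalizes to a1: center (-9/16, 1/16), radius 1/80; a2: center (-7/16, 1/16), radius 1/80; a3: center (0, 0), radius 1/7
They disagree, so not equal.


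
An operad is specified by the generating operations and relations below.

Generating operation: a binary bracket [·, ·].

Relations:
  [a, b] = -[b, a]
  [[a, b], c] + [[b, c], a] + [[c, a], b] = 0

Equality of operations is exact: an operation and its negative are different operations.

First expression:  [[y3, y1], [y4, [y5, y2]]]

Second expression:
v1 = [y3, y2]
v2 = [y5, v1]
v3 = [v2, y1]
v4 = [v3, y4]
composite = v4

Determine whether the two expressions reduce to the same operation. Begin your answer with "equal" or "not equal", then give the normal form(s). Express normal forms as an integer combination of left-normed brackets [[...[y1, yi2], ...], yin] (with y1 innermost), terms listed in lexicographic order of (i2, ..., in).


not equal — first -[[[[y1, y3], y2], y5], y4] + [[[[y1, y3], y4], y2], y5] - [[[[y1, y3], y4], y5], y2] + [[[[y1, y3], y5], y2], y4], second -[[[[y1, y2], y3], y5], y4] + [[[[y1, y3], y2], y5], y4] + [[[[y1, y5], y2], y3], y4] - [[[[y1, y5], y3], y2], y4]

Reducing the first expression gives -[[[[y1, y3], y2], y5], y4] + [[[[y1, y3], y4], y2], y5] - [[[[y1, y3], y4], y5], y2] + [[[[y1, y3], y5], y2], y4]
Reducing the second expression gives -[[[[y1, y2], y3], y5], y4] + [[[[y1, y3], y2], y5], y4] + [[[[y1, y5], y2], y3], y4] - [[[[y1, y5], y3], y2], y4]
They disagree, so not equal.


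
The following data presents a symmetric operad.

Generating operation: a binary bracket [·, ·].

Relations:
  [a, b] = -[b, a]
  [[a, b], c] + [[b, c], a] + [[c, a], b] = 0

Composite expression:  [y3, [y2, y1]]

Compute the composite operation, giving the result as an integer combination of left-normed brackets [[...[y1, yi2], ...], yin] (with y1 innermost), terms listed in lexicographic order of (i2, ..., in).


[[y1, y2], y3]

In the tensor algebra, words opening y1 carry the y1-anchored form.
Composite bracket: [y3, [y2, y1]]
Each bracket splits as ab - ba, giving 4 signed words (2^2 = 4).
Coefficients come from the y1-initial words:
  from y1y2y3, sign +1: term +[[y1, y2], y3]


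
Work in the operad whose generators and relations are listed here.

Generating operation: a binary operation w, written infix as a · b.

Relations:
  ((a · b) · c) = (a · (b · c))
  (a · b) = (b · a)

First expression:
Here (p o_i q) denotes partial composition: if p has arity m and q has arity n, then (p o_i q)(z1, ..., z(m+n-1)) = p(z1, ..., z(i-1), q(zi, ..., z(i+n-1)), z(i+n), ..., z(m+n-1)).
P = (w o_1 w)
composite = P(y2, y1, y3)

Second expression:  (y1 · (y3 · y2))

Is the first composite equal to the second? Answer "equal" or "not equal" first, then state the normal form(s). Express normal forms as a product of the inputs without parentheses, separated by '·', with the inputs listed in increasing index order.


equal; both compose to y1 · y2 · y3

Reducing the first expression gives y1 · y2 · y3
Reducing the second expression gives y1 · y2 · y3
Both agree, so they are equal.


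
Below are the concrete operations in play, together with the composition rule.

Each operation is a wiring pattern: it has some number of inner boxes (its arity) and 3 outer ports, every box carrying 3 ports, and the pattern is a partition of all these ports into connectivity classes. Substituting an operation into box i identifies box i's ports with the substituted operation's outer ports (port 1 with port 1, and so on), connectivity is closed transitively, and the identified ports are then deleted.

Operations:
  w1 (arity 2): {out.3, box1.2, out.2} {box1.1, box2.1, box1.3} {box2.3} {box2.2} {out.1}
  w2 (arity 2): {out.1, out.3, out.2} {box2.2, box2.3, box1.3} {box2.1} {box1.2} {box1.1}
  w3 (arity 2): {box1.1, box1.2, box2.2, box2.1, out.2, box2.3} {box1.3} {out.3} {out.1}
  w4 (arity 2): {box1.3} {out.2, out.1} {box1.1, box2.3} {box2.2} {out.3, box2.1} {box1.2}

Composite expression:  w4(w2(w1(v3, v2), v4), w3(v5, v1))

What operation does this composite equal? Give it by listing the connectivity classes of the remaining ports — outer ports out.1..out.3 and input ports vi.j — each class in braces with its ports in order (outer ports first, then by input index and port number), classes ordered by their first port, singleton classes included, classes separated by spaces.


Two ports join when wires chain via w4-identified ports.
the subtree at w1 composes to {out.1} {out.2, out.3, v3.2} {v2.1, v3.1, v3.3} {v2.2} {v2.3} on (v3, v2); out.j = own outer ports
the subtree at w2 composes to {out.1, out.2, out.3} {v2.1, v3.1, v3.3} {v2.2} {v2.3} {v3.2, v4.2, v4.3} {v4.1} on (v3, v2, v4); out.j = own outer ports
the subtree at w3 composes to {out.1} {out.2, v1.1, v1.2, v1.3, v5.1, v5.2} {out.3} {v5.3} on (v5, v1); out.j = own outer ports
the subtree at w4 composes to {out.1, out.2} {out.3} {v1.1, v1.2, v1.3, v5.1, v5.2} {v2.1, v3.1, v3.3} {v2.2} {v2.3} {v3.2, v4.2, v4.3} {v4.1} {v5.3} on (v3, v2, v4, v5, v1); out.j = own outer ports

{out.1, out.2} {out.3} {v1.1, v1.2, v1.3, v5.1, v5.2} {v2.1, v3.1, v3.3} {v2.2} {v2.3} {v3.2, v4.2, v4.3} {v4.1} {v5.3}


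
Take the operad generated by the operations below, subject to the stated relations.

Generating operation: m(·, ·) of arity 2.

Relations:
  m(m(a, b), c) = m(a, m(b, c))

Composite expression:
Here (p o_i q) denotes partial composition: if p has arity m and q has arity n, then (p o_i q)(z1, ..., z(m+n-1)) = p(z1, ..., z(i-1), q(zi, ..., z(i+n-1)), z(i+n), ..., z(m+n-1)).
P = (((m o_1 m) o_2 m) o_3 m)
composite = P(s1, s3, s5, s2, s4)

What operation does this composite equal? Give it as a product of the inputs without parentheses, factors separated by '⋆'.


s1 ⋆ s3 ⋆ s5 ⋆ s2 ⋆ s4

Key point: m is associative — brackets drop, the s-order remains.
m(s5, s2) collapses to s5 ⋆ s2
m(s3, m(s5, s2)) collapses to s3 ⋆ s5 ⋆ s2
m(s1, m(s3, m(s5, s2))) collapses to s1 ⋆ s3 ⋆ s5 ⋆ s2
m(m(s1, m(s3, m(s5, s2))), s4) collapses to s1 ⋆ s3 ⋆ s5 ⋆ s2 ⋆ s4


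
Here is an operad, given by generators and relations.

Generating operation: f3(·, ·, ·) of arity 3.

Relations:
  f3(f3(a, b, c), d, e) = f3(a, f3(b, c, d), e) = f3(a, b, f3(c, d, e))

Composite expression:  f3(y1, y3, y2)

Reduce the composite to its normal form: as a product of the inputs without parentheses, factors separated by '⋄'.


Under associativity of f3, the answer is the y's in reading order.
f3(y1, y3, y2) unparenthesizes to y1 ⋄ y3 ⋄ y2

y1 ⋄ y3 ⋄ y2


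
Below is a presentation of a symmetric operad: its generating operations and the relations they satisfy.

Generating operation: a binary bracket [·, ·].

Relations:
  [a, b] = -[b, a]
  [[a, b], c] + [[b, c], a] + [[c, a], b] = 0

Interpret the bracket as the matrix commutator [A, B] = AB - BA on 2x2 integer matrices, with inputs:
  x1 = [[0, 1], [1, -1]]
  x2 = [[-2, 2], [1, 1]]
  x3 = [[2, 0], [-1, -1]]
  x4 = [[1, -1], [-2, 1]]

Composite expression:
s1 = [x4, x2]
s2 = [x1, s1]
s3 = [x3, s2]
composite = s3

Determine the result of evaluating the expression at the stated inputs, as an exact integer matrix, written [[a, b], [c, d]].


[[-9, -27], [-18, 9]]

[x4, x2] = [[3, -3], [6, -3]]
[x1, [x4, x2]] = [[9, -9], [0, -9]]
[x3, [x1, [x4, x2]]] = [[-9, -27], [-18, 9]]


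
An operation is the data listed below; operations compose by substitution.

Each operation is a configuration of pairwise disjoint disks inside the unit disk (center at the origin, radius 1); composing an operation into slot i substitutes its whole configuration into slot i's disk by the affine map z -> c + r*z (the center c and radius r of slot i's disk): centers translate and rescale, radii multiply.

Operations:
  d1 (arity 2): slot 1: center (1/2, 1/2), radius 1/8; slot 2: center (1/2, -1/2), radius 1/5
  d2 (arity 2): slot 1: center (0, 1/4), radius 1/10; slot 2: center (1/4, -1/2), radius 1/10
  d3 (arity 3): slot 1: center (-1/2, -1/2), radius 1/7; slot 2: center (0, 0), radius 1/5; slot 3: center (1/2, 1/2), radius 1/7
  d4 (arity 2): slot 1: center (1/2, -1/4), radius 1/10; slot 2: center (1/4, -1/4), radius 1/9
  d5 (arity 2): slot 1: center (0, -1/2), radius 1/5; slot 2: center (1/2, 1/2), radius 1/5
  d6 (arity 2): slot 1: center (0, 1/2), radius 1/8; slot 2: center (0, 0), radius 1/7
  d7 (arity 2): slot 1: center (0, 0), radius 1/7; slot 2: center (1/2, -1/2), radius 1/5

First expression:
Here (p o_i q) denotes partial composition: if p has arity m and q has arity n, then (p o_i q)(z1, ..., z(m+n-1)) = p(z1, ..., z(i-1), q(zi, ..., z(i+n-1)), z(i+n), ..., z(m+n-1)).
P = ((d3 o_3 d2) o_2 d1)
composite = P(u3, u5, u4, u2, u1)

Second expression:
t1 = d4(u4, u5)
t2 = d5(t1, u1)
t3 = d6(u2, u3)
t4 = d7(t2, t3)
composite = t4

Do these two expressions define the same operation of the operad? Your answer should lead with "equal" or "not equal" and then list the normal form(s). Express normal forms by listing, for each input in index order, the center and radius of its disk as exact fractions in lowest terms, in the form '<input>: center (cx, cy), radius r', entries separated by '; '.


not equal; first: u1: center (15/28, 3/7), radius 1/70; u2: center (1/2, 15/28), radius 1/70; u3: center (-1/2, -1/2), radius 1/7; u4: center (1/10, -1/10), radius 1/25; u5: center (1/10, 1/10), radius 1/40; second: u1: center (1/14, 1/14), radius 1/35; u2: center (1/2, -2/5), radius 1/40; u3: center (1/2, -1/2), radius 1/35; u4: center (1/70, -11/140), radius 1/350; u5: center (1/140, -11/140), radius 1/315


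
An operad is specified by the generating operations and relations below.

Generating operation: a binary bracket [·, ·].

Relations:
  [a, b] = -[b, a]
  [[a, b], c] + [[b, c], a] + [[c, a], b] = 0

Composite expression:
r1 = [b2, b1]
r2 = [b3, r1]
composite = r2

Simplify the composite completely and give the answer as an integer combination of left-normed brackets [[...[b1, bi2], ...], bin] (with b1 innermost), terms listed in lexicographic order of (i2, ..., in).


[[b1, b2], b3]

Expand each bracket as ab - ba; the b1-initial words give the coefficients.
Composite bracket: [b3, [b2, b1]]
Under [a, b] = ab - ba we get 4 signed associative words (2^2 = 4).
Collect the words opening with b1:
  sign of b1b2b3 is +1, so it contributes +[[b1, b2], b3]


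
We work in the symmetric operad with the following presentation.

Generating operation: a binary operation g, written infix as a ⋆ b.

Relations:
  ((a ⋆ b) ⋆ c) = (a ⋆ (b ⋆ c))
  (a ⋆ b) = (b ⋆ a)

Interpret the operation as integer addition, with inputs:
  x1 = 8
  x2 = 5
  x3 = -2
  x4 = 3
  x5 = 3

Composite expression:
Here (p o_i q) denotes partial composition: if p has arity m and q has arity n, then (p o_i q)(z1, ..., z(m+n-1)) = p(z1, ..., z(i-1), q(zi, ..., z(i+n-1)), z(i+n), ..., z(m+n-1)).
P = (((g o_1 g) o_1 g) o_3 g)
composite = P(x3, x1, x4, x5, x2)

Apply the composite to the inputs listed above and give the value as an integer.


17


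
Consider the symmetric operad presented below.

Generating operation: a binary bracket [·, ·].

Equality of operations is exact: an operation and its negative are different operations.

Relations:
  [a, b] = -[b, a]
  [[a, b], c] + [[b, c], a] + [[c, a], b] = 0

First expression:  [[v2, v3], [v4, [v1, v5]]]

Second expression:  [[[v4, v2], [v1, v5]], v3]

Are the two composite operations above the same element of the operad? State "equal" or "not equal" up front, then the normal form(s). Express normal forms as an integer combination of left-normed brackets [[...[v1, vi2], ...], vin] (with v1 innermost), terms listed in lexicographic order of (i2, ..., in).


not equal: they reduce to [[[[v1, v5], v4], v2], v3] - [[[[v1, v5], v4], v3], v2] and [[[[v1, v5], v2], v4], v3] - [[[[v1, v5], v4], v2], v3]


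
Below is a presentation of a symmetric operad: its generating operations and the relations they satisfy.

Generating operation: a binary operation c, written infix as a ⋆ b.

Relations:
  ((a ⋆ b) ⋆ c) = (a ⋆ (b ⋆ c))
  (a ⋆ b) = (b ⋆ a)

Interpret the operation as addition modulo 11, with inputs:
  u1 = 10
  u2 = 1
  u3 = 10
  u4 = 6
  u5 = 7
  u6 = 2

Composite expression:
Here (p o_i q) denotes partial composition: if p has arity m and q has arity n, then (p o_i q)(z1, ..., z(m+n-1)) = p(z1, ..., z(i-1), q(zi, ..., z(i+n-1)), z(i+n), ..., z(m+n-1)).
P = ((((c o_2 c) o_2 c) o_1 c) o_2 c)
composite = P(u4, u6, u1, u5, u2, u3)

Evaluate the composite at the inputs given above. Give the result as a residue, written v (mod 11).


3 (mod 11)

(u6 ⋆ u1) = 1
(u4 ⋆ (u6 ⋆ u1)) = 7
(u5 ⋆ u2) = 8
((u5 ⋆ u2) ⋆ u3) = 7
((u4 ⋆ (u6 ⋆ u1)) ⋆ ((u5 ⋆ u2) ⋆ u3)) = 3


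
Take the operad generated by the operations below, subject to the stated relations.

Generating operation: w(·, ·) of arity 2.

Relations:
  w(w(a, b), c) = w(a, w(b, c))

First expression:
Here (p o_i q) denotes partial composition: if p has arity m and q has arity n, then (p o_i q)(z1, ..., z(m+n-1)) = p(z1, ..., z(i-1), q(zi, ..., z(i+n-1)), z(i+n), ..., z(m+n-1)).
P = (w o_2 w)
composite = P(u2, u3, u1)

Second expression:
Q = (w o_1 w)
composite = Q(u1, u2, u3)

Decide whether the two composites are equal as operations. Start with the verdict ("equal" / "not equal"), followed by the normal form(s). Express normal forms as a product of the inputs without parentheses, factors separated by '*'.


not equal; the first gives u2 * u3 * u1 and the second u1 * u2 * u3

In normal form, the first expression is u2 * u3 * u1
In normal form, the second expression is u1 * u2 * u3
Different reductions; not equal.


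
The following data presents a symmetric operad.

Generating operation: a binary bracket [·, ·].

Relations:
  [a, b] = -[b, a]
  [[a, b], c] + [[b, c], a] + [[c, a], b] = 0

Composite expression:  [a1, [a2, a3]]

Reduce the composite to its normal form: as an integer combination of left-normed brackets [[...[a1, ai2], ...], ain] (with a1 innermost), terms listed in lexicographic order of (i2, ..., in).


[[a1, a2], a3] - [[a1, a3], a2]


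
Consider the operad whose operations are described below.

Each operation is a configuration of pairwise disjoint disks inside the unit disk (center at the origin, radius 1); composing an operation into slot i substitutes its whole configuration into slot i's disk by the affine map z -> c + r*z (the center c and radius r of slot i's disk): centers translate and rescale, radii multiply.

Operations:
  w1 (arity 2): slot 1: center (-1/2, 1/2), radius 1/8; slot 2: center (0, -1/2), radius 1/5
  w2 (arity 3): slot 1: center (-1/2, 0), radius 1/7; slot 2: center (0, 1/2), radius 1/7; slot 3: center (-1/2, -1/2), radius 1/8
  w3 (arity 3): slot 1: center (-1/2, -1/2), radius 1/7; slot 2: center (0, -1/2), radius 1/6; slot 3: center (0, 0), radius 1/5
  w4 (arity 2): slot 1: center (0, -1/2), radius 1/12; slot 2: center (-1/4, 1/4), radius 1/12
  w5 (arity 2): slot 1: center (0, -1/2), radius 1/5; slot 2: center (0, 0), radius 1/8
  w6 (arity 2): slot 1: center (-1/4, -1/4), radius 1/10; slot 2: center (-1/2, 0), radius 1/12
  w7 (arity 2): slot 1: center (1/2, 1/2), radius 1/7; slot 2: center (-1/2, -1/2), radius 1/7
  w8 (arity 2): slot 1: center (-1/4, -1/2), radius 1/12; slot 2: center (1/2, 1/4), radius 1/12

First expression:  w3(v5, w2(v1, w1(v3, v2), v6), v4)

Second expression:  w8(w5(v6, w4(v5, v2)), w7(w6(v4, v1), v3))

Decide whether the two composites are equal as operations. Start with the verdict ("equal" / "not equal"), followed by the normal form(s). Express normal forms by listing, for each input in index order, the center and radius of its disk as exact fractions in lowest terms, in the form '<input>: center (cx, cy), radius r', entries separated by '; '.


The first expression reduces to v1: center (-1/12, -1/2), radius 1/42; v2: center (0, -3/7), radius 1/210; v3: center (-1/84, -17/42), radius 1/336; v4: center (0, 0), radius 1/5; v5: center (-1/2, -1/2), radius 1/7; v6: center (-1/12, -7/12), radius 1/48
The second expression reduces to v1: center (15/28, 7/24), radius 1/1008; v2: center (-97/384, -191/384), radius 1/1152; v3: center (11/24, 5/24), radius 1/84; v4: center (181/336, 97/336), radius 1/840; v5: center (-1/4, -97/192), radius 1/1152; v6: center (-1/4, -13/24), radius 1/60
They disagree, so not equal.

not equal; the first gives v1: center (-1/12, -1/2), radius 1/42; v2: center (0, -3/7), radius 1/210; v3: center (-1/84, -17/42), radius 1/336; v4: center (0, 0), radius 1/5; v5: center (-1/2, -1/2), radius 1/7; v6: center (-1/12, -7/12), radius 1/48 and the second v1: center (15/28, 7/24), radius 1/1008; v2: center (-97/384, -191/384), radius 1/1152; v3: center (11/24, 5/24), radius 1/84; v4: center (181/336, 97/336), radius 1/840; v5: center (-1/4, -97/192), radius 1/1152; v6: center (-1/4, -13/24), radius 1/60


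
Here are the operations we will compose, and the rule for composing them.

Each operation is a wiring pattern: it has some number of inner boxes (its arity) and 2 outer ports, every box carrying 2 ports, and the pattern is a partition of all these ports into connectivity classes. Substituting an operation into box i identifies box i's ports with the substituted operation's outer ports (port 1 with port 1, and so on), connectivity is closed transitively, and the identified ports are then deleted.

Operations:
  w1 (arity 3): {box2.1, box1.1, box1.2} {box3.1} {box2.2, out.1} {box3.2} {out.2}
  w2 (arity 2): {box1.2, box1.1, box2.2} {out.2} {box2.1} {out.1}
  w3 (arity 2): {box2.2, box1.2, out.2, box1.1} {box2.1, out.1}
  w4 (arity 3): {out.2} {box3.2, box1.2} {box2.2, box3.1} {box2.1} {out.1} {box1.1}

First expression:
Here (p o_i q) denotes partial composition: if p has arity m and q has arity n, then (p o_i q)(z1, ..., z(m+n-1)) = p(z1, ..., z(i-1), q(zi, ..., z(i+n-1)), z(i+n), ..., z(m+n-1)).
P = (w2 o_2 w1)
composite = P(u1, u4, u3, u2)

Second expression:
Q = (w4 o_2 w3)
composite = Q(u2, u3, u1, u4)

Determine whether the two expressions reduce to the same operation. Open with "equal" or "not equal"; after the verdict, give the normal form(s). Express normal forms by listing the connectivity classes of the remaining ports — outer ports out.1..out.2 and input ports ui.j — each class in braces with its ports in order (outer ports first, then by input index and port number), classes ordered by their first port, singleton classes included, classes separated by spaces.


The first expression, normalized: {out.1} {out.2} {u1.1, u1.2} {u2.1} {u2.2} {u3.1, u4.1, u4.2} {u3.2}
The second expression, normalized: {out.1} {out.2} {u1.1} {u1.2, u3.1, u3.2, u4.1} {u2.1} {u2.2, u4.2}
They disagree, so not equal.

not equal; first: {out.1} {out.2} {u1.1, u1.2} {u2.1} {u2.2} {u3.1, u4.1, u4.2} {u3.2}; second: {out.1} {out.2} {u1.1} {u1.2, u3.1, u3.2, u4.1} {u2.1} {u2.2, u4.2}


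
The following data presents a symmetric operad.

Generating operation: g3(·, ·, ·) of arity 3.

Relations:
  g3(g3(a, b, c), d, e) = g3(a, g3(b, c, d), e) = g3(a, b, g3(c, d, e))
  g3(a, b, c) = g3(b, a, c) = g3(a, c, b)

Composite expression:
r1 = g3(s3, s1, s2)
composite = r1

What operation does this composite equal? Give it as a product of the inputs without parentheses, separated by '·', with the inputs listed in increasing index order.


s1 · s2 · s3

Any arrangement under g3 is one operation, so sort the s-inputs.
g3(s3, s1, s2) unparenthesizes to s3 · s1 · s2
the factors in increasing index order: s1 · s2 · s3


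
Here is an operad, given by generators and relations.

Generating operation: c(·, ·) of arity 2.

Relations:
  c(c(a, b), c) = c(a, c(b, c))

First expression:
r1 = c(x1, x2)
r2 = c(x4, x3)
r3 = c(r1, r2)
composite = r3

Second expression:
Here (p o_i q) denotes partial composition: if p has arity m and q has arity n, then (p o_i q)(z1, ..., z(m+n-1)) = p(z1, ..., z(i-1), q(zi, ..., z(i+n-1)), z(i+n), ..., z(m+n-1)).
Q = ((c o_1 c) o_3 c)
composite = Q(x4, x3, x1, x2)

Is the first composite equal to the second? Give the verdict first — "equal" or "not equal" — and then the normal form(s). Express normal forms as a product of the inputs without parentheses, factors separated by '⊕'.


The first composite normalizes to x1 ⊕ x2 ⊕ x4 ⊕ x3
The second composite normalizes to x4 ⊕ x3 ⊕ x1 ⊕ x2
The forms do not match — not equal.

not equal — first x1 ⊕ x2 ⊕ x4 ⊕ x3, second x4 ⊕ x3 ⊕ x1 ⊕ x2


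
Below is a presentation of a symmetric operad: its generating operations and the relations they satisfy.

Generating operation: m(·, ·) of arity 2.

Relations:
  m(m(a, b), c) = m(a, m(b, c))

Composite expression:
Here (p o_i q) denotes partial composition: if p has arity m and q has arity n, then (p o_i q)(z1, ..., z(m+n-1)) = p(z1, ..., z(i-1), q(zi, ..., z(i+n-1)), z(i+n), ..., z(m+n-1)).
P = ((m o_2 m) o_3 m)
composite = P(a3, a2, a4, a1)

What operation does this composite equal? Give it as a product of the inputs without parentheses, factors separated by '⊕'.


Key point: m is associative — brackets drop, the a-order remains.
m(a4, a1) unparenthesizes to a4 ⊕ a1
m(a2, m(a4, a1)) unparenthesizes to a2 ⊕ a4 ⊕ a1
m(a3, m(a2, m(a4, a1))) unparenthesizes to a3 ⊕ a2 ⊕ a4 ⊕ a1

a3 ⊕ a2 ⊕ a4 ⊕ a1


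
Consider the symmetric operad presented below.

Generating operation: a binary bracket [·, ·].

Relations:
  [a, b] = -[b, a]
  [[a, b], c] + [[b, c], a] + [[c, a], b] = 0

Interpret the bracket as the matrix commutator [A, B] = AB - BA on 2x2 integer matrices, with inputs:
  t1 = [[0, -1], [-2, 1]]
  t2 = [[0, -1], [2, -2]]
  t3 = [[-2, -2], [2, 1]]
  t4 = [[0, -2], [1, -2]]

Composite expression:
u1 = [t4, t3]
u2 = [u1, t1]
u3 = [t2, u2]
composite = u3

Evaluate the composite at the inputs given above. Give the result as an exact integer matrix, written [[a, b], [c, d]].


[t4, t3] = [[-2, -10], [-7, 2]]
[[t4, t3], t1] = [[13, -6], [-1, -13]]
[t2, [[t4, t3], t1]] = [[13, 14], [54, -13]]

[[13, 14], [54, -13]]


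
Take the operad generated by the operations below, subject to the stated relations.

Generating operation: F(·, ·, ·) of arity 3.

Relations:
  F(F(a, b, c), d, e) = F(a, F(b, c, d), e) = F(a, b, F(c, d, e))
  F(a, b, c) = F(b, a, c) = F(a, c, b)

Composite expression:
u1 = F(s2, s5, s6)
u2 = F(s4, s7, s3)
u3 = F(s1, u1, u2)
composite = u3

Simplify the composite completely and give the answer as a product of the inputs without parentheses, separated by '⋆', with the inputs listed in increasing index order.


s1 ⋆ s2 ⋆ s3 ⋆ s4 ⋆ s5 ⋆ s6 ⋆ s7

With F associative and commutative, the s-input set is all that matters.
F(s2, s5, s6) spells out as s2 ⋆ s5 ⋆ s6
F(s4, s7, s3) spells out as s4 ⋆ s7 ⋆ s3
F(s1, F(s2, s5, s6), F(s4, s7, s3)) spells out as s1 ⋆ s2 ⋆ s5 ⋆ s6 ⋆ s4 ⋆ s7 ⋆ s3
putting the inputs in ascending order: s1 ⋆ s2 ⋆ s3 ⋆ s4 ⋆ s5 ⋆ s6 ⋆ s7


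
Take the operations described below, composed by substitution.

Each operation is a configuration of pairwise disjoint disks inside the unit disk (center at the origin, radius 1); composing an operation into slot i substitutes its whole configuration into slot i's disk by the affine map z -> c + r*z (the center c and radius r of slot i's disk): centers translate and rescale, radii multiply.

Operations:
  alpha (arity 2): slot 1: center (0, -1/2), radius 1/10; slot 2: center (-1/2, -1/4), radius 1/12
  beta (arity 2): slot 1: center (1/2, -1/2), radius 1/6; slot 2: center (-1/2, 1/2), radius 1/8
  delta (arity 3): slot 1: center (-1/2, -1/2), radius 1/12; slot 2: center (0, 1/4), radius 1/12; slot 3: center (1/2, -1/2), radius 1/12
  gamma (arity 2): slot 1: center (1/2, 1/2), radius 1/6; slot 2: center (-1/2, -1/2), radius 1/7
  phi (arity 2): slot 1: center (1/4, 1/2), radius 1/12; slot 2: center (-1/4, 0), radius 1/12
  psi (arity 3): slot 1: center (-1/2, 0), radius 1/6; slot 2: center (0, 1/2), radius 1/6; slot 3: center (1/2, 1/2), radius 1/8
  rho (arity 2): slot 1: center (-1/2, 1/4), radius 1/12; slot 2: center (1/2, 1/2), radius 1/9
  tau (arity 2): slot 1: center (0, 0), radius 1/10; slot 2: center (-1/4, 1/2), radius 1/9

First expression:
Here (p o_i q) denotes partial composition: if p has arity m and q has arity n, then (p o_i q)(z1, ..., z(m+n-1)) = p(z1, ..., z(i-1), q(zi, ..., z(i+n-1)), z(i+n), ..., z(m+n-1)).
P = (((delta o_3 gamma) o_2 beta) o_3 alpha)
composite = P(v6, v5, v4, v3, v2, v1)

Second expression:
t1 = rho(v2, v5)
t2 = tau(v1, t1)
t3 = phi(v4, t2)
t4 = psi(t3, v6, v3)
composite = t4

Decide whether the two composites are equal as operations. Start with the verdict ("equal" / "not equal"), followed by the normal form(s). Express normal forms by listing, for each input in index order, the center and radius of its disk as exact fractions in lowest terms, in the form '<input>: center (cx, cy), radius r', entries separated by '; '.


not equal — first v1: center (11/24, -13/24), radius 1/84; v2: center (13/24, -11/24), radius 1/72; v3: center (-3/64, 37/128), radius 1/1152; v4: center (-1/24, 55/192), radius 1/960; v5: center (1/24, 5/24), radius 1/72; v6: center (-1/2, -1/2), radius 1/12, second v1: center (-13/24, 0), radius 1/720; v2: center (-1415/2592, 19/2592), radius 1/7776; v3: center (1/2, 1/2), radius 1/8; v4: center (-11/24, 1/12), radius 1/72; v5: center (-1411/2592, 5/648), radius 1/5832; v6: center (0, 1/2), radius 1/6

The first expression reduces to v1: center (11/24, -13/24), radius 1/84; v2: center (13/24, -11/24), radius 1/72; v3: center (-3/64, 37/128), radius 1/1152; v4: center (-1/24, 55/192), radius 1/960; v5: center (1/24, 5/24), radius 1/72; v6: center (-1/2, -1/2), radius 1/12
The second expression reduces to v1: center (-13/24, 0), radius 1/720; v2: center (-1415/2592, 19/2592), radius 1/7776; v3: center (1/2, 1/2), radius 1/8; v4: center (-11/24, 1/12), radius 1/72; v5: center (-1411/2592, 5/648), radius 1/5832; v6: center (0, 1/2), radius 1/6
The forms do not match — not equal.


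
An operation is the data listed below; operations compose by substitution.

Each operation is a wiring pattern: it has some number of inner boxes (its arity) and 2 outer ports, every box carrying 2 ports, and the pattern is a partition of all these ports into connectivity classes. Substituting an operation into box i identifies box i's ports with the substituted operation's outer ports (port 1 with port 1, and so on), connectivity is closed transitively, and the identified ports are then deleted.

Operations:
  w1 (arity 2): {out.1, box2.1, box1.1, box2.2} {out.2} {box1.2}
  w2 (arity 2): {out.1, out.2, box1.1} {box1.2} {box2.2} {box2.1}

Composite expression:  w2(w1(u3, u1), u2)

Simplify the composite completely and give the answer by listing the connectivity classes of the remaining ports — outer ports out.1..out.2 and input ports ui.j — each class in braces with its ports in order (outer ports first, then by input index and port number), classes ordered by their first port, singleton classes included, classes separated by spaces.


{out.1, out.2, u1.1, u1.2, u3.1} {u2.1} {u2.2} {u3.2}

Connectivity passes through glued w2-boundaries; trace each wire chain.
stage w1: inputs (u3, u1), connectivity {out.1, u1.1, u1.2, u3.1} {out.2} {u3.2}, out.j its boundary
stage w2: inputs (u3, u1, u2), connectivity {out.1, out.2, u1.1, u1.2, u3.1} {u2.1} {u2.2} {u3.2}, out.j its boundary


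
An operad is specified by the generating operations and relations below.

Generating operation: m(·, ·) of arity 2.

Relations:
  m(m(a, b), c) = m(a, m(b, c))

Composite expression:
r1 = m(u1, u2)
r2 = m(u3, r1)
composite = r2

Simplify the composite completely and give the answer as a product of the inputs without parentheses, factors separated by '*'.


Associativity of m dissolves the nesting; only the u-input order survives.
m(u1, u2) collapses to u1 * u2
m(u3, m(u1, u2)) collapses to u3 * u1 * u2

u3 * u1 * u2


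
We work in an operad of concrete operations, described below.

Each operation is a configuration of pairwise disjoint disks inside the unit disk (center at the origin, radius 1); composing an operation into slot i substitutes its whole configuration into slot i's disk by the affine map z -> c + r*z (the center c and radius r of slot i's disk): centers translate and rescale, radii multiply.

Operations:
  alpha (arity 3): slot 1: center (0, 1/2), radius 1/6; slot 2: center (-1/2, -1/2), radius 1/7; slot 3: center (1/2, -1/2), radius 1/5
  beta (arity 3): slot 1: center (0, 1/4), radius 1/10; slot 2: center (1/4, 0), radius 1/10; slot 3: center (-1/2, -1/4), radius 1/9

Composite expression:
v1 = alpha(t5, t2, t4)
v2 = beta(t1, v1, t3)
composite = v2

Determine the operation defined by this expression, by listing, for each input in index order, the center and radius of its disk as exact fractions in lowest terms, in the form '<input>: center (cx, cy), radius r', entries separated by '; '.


t1: center (0, 1/4), radius 1/10; t2: center (1/5, -1/20), radius 1/70; t3: center (-1/2, -1/4), radius 1/9; t4: center (3/10, -1/20), radius 1/50; t5: center (1/4, 1/20), radius 1/60

Follow each t-input down from beta: c' goes to c + r*c', radius to r*r'.
t1 passes through 1 substitution, ending at center (0, 1/4), radius 1/10
t5 passes through 2 substitutions, ending at center (1/4, 1/20), radius 1/60
t2 passes through 2 substitutions, ending at center (1/5, -1/20), radius 1/70
t4 passes through 2 substitutions, ending at center (3/10, -1/20), radius 1/50
t3 passes through 1 substitution, ending at center (-1/2, -1/4), radius 1/9


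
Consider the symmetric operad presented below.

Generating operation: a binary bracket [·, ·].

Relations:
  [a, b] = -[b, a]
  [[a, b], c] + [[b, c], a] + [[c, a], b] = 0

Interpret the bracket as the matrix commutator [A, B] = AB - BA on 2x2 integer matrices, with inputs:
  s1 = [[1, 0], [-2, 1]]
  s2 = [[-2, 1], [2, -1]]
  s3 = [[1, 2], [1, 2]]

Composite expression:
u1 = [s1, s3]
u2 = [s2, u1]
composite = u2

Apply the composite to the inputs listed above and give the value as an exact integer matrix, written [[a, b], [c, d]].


[[2, -8], [18, -2]]

[s1, s3] = [[4, 0], [2, -4]]
[s2, [s1, s3]] = [[2, -8], [18, -2]]


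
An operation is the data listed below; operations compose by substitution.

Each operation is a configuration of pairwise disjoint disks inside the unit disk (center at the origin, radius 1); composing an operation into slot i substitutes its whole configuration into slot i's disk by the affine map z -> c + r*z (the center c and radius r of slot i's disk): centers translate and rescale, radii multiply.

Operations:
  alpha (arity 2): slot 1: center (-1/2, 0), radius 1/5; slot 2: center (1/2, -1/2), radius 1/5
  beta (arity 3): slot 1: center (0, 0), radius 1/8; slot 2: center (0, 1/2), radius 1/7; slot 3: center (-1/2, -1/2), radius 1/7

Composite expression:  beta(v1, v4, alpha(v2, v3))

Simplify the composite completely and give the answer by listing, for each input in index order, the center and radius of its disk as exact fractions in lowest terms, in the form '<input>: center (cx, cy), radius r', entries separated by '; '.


v1: center (0, 0), radius 1/8; v2: center (-4/7, -1/2), radius 1/35; v3: center (-3/7, -4/7), radius 1/35; v4: center (0, 1/2), radius 1/7

Follow each v-input down from beta: c' goes to c + r*c', radius to r*r'.
v1: after 1 affine step, its disk has center (0, 0), radius 1/8
v4: after 1 affine step, its disk has center (0, 1/2), radius 1/7
v2: after 2 affine steps, its disk has center (-4/7, -1/2), radius 1/35
v3: after 2 affine steps, its disk has center (-3/7, -4/7), radius 1/35


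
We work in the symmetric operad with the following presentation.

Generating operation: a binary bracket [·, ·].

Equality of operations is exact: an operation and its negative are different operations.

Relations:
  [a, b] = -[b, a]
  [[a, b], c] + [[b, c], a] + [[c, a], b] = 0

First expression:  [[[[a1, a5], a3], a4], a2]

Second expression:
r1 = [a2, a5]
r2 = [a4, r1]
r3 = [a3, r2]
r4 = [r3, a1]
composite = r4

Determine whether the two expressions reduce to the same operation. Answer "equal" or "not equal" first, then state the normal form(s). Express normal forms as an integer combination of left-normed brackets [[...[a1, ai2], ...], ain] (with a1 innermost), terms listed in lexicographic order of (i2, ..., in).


The first expression, normalized: [[[[a1, a5], a3], a4], a2]
The second expression, normalized: -[[[[a1, a2], a5], a4], a3] + [[[[a1, a3], a2], a5], a4] - [[[[a1, a3], a4], a2], a5] + [[[[a1, a3], a4], a5], a2] - [[[[a1, a3], a5], a2], a4] + [[[[a1, a4], a2], a5], a3] - [[[[a1, a4], a5], a2], a3] + [[[[a1, a5], a2], a4], a3]
Different reductions; not equal.

not equal; the first gives [[[[a1, a5], a3], a4], a2] and the second -[[[[a1, a2], a5], a4], a3] + [[[[a1, a3], a2], a5], a4] - [[[[a1, a3], a4], a2], a5] + [[[[a1, a3], a4], a5], a2] - [[[[a1, a3], a5], a2], a4] + [[[[a1, a4], a2], a5], a3] - [[[[a1, a4], a5], a2], a3] + [[[[a1, a5], a2], a4], a3]


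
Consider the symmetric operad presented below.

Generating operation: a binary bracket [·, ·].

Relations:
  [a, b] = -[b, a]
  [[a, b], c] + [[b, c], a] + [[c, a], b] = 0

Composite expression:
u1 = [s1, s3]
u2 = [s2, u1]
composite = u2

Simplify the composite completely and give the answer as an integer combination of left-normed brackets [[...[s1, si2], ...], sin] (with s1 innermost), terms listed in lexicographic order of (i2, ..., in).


-[[s1, s3], s2]


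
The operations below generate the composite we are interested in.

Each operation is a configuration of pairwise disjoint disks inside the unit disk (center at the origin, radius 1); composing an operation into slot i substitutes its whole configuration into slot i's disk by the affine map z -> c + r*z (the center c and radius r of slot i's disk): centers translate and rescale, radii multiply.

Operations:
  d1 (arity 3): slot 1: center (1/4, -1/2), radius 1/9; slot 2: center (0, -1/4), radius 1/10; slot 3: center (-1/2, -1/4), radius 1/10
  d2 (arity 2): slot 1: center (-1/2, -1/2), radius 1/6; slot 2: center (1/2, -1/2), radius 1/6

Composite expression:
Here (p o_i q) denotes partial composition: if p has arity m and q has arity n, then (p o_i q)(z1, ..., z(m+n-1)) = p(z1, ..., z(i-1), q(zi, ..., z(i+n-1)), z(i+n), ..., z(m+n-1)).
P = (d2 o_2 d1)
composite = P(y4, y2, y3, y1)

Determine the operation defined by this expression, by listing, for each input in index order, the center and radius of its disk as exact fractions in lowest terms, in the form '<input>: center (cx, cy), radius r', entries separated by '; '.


y1: center (5/12, -13/24), radius 1/60; y2: center (13/24, -7/12), radius 1/54; y3: center (1/2, -13/24), radius 1/60; y4: center (-1/2, -1/2), radius 1/6

Follow each y-input down from d2: c' goes to c + r*c', radius to r*r'.
y4: after 1 affine step, its disk has center (-1/2, -1/2), radius 1/6
y2: after 2 affine steps, its disk has center (13/24, -7/12), radius 1/54
y3: after 2 affine steps, its disk has center (1/2, -13/24), radius 1/60
y1: after 2 affine steps, its disk has center (5/12, -13/24), radius 1/60


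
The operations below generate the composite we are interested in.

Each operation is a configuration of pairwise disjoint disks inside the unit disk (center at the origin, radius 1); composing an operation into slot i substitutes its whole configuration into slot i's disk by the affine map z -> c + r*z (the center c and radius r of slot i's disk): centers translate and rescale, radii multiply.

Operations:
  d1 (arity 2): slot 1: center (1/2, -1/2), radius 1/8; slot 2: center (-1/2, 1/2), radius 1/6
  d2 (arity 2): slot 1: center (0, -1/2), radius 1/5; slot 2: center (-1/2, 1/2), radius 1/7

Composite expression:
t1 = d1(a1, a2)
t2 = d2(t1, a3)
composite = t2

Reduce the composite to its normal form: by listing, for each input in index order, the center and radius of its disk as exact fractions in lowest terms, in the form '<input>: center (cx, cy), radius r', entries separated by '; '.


Each a-disk chains the slot maps above it in d2; radii multiply.
tracing a1 down its 2-map path: center (1/10, -3/5), radius 1/40
tracing a2 down its 2-map path: center (-1/10, -2/5), radius 1/30
tracing a3 down its 1-map path: center (-1/2, 1/2), radius 1/7

a1: center (1/10, -3/5), radius 1/40; a2: center (-1/10, -2/5), radius 1/30; a3: center (-1/2, 1/2), radius 1/7
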